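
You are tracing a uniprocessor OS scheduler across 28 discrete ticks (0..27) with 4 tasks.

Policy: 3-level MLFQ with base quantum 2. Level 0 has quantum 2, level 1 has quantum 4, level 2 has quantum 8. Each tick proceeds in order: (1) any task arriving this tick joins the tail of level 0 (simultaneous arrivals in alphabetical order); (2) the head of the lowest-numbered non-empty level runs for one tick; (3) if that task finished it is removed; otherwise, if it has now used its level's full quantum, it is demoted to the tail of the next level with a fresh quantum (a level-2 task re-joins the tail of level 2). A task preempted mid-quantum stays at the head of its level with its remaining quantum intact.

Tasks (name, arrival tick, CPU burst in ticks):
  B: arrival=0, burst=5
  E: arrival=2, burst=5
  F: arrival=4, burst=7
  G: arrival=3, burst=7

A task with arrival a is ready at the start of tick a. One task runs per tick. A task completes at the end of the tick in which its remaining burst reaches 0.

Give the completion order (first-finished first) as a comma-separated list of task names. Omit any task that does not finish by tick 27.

completion order = B, E, G, F

t=0: L0/L1/L2 = B/-/- → run B
t=1: L0/L1/L2 = B/-/- → run B
t=2: L0/L1/L2 = E/B/- → run E
t=3: L0/L1/L2 = EG/B/- → run E
t=4: L0/L1/L2 = GF/BE/- → run G
t=5: L0/L1/L2 = GF/BE/- → run G
t=6: L0/L1/L2 = F/BEG/- → run F
t=7: L0/L1/L2 = F/BEG/- → run F
t=8: L0/L1/L2 = -/BEGF/- → run B
t=9: L0/L1/L2 = -/BEGF/- → run B
t=10: L0/L1/L2 = -/BEGF/- → run B
t=11: L0/L1/L2 = -/EGF/- → run E
t=12: L0/L1/L2 = -/EGF/- → run E
t=13: L0/L1/L2 = -/EGF/- → run E
t=14: L0/L1/L2 = -/GF/- → run G
t=15: L0/L1/L2 = -/GF/- → run G
t=16: L0/L1/L2 = -/GF/- → run G
t=17: L0/L1/L2 = -/GF/- → run G
t=18: L0/L1/L2 = -/F/G → run F
t=19: L0/L1/L2 = -/F/G → run F
t=20: L0/L1/L2 = -/F/G → run F
t=21: L0/L1/L2 = -/F/G → run F
t=22: L0/L1/L2 = -/-/GF → run G
t=23: L0/L1/L2 = -/-/F → run F
t=24: (idle)
t=25: (idle)
t=26: (idle)
t=27: (idle)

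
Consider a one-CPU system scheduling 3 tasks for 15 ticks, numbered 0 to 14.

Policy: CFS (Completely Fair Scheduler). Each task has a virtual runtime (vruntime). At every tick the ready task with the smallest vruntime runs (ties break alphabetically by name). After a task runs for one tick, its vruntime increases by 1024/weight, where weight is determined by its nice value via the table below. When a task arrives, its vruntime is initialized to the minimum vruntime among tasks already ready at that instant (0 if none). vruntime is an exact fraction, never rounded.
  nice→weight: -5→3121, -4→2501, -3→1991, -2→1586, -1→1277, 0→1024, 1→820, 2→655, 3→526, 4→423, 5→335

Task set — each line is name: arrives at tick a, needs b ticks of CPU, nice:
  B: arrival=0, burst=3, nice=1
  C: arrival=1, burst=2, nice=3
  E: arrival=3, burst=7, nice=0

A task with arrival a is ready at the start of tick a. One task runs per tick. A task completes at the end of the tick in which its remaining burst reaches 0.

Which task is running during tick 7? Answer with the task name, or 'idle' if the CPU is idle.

t=0: vr[B=0] → run B
t=1: vr[B=256/205 C=256/205] → run B
t=2: vr[B=512/205 C=256/205] → run C
t=3: vr[B=512/205 C=172288/53915 E=512/205] → run B
t=4: vr[C=172288/53915 E=512/205] → run E
t=5: vr[C=172288/53915 E=717/205] → run C
t=6: vr[E=717/205] → run E
t=7: vr[E=922/205] → run E
t=8: vr[E=1127/205] → run E
t=9: vr[E=1332/205] → run E
t=10: vr[E=1537/205] → run E
t=11: vr[E=1742/205] → run E
t=12: (idle)
t=13: (idle)
t=14: (idle)

running at tick 7 = E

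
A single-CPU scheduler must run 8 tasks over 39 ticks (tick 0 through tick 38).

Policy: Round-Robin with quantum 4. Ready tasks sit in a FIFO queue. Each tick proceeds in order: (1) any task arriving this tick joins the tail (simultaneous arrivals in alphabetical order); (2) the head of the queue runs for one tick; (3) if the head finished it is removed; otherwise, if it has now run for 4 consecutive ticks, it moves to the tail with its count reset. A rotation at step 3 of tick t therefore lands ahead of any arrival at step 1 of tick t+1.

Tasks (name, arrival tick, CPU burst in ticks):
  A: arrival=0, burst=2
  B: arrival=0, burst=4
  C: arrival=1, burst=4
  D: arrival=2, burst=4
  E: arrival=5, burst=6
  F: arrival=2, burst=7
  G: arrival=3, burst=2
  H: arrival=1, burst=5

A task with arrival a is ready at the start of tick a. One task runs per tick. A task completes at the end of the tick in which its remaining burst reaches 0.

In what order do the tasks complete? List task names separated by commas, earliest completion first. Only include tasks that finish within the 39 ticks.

completion order = A, B, C, D, G, H, F, E

t=0: queue=[A,B] q_used=0 → run A
t=1: queue=[A,B,C,H] q_used=1 → run A
t=2: queue=[B,C,H,D,F] q_used=0 → run B
t=3: queue=[B,C,H,D,F,G] q_used=1 → run B
t=4: queue=[B,C,H,D,F,G] q_used=2 → run B
t=5: queue=[B,C,H,D,F,G,E] q_used=3 → run B
t=6: queue=[C,H,D,F,G,E] q_used=0 → run C
t=7: queue=[C,H,D,F,G,E] q_used=1 → run C
t=8: queue=[C,H,D,F,G,E] q_used=2 → run C
t=9: queue=[C,H,D,F,G,E] q_used=3 → run C
t=10: queue=[H,D,F,G,E] q_used=0 → run H
t=11: queue=[H,D,F,G,E] q_used=1 → run H
t=12: queue=[H,D,F,G,E] q_used=2 → run H
t=13: queue=[H,D,F,G,E] q_used=3 → run H
t=14: queue=[D,F,G,E,H] q_used=0 → run D
t=15: queue=[D,F,G,E,H] q_used=1 → run D
t=16: queue=[D,F,G,E,H] q_used=2 → run D
t=17: queue=[D,F,G,E,H] q_used=3 → run D
t=18: queue=[F,G,E,H] q_used=0 → run F
t=19: queue=[F,G,E,H] q_used=1 → run F
t=20: queue=[F,G,E,H] q_used=2 → run F
t=21: queue=[F,G,E,H] q_used=3 → run F
t=22: queue=[G,E,H,F] q_used=0 → run G
t=23: queue=[G,E,H,F] q_used=1 → run G
t=24: queue=[E,H,F] q_used=0 → run E
t=25: queue=[E,H,F] q_used=1 → run E
t=26: queue=[E,H,F] q_used=2 → run E
t=27: queue=[E,H,F] q_used=3 → run E
t=28: queue=[H,F,E] q_used=0 → run H
t=29: queue=[F,E] q_used=0 → run F
t=30: queue=[F,E] q_used=1 → run F
t=31: queue=[F,E] q_used=2 → run F
t=32: queue=[E] q_used=0 → run E
t=33: queue=[E] q_used=1 → run E
t=34: (idle)
t=35: (idle)
t=36: (idle)
t=37: (idle)
t=38: (idle)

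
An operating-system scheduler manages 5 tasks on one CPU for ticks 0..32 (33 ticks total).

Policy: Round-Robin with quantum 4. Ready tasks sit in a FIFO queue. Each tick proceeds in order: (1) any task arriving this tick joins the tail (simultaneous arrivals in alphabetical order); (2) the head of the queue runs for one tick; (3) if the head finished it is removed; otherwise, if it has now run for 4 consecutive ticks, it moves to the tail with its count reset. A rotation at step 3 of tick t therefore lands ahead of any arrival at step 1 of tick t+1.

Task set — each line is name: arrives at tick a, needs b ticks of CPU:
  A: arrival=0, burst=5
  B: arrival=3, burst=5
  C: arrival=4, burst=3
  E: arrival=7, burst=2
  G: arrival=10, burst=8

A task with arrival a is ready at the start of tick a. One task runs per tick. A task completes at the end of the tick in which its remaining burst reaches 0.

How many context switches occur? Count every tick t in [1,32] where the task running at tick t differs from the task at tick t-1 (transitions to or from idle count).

context switches = 7

t=0: queue=[A] q_used=0 → run A
t=1: queue=[A] q_used=1 → run A
t=2: queue=[A] q_used=2 → run A
t=3: queue=[A,B] q_used=3 → run A
t=4: queue=[B,A,C] q_used=0 → run B
t=5: queue=[B,A,C] q_used=1 → run B
t=6: queue=[B,A,C] q_used=2 → run B
t=7: queue=[B,A,C,E] q_used=3 → run B
t=8: queue=[A,C,E,B] q_used=0 → run A
t=9: queue=[C,E,B] q_used=0 → run C
t=10: queue=[C,E,B,G] q_used=1 → run C
t=11: queue=[C,E,B,G] q_used=2 → run C
t=12: queue=[E,B,G] q_used=0 → run E
t=13: queue=[E,B,G] q_used=1 → run E
t=14: queue=[B,G] q_used=0 → run B
t=15: queue=[G] q_used=0 → run G
t=16: queue=[G] q_used=1 → run G
t=17: queue=[G] q_used=2 → run G
t=18: queue=[G] q_used=3 → run G
t=19: queue=[G] q_used=0 → run G
t=20: queue=[G] q_used=1 → run G
t=21: queue=[G] q_used=2 → run G
t=22: queue=[G] q_used=3 → run G
t=23: (idle)
t=24: (idle)
t=25: (idle)
t=26: (idle)
t=27: (idle)
t=28: (idle)
t=29: (idle)
t=30: (idle)
t=31: (idle)
t=32: (idle)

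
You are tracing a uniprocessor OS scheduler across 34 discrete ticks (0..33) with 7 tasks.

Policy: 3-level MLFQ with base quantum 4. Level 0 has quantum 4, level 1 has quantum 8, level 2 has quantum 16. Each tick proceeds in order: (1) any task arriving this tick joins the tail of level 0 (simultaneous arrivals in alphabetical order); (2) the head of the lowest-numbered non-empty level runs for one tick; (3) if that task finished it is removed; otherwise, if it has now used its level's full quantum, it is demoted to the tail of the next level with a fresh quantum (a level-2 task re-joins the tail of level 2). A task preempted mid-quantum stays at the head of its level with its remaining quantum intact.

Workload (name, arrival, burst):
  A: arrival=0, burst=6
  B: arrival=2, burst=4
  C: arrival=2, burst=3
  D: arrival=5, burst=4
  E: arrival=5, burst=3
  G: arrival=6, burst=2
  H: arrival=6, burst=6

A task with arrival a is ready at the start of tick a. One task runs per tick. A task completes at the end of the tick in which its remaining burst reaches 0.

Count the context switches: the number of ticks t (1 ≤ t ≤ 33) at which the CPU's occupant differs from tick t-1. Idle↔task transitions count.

context switches = 9

t=0: L0/L1/L2 = A/-/- → run A
t=1: L0/L1/L2 = A/-/- → run A
t=2: L0/L1/L2 = ABC/-/- → run A
t=3: L0/L1/L2 = ABC/-/- → run A
t=4: L0/L1/L2 = BC/A/- → run B
t=5: L0/L1/L2 = BCDE/A/- → run B
t=6: L0/L1/L2 = BCDEGH/A/- → run B
t=7: L0/L1/L2 = BCDEGH/A/- → run B
t=8: L0/L1/L2 = CDEGH/A/- → run C
t=9: L0/L1/L2 = CDEGH/A/- → run C
t=10: L0/L1/L2 = CDEGH/A/- → run C
t=11: L0/L1/L2 = DEGH/A/- → run D
t=12: L0/L1/L2 = DEGH/A/- → run D
t=13: L0/L1/L2 = DEGH/A/- → run D
t=14: L0/L1/L2 = DEGH/A/- → run D
t=15: L0/L1/L2 = EGH/A/- → run E
t=16: L0/L1/L2 = EGH/A/- → run E
t=17: L0/L1/L2 = EGH/A/- → run E
t=18: L0/L1/L2 = GH/A/- → run G
t=19: L0/L1/L2 = GH/A/- → run G
t=20: L0/L1/L2 = H/A/- → run H
t=21: L0/L1/L2 = H/A/- → run H
t=22: L0/L1/L2 = H/A/- → run H
t=23: L0/L1/L2 = H/A/- → run H
t=24: L0/L1/L2 = -/AH/- → run A
t=25: L0/L1/L2 = -/AH/- → run A
t=26: L0/L1/L2 = -/H/- → run H
t=27: L0/L1/L2 = -/H/- → run H
t=28: (idle)
t=29: (idle)
t=30: (idle)
t=31: (idle)
t=32: (idle)
t=33: (idle)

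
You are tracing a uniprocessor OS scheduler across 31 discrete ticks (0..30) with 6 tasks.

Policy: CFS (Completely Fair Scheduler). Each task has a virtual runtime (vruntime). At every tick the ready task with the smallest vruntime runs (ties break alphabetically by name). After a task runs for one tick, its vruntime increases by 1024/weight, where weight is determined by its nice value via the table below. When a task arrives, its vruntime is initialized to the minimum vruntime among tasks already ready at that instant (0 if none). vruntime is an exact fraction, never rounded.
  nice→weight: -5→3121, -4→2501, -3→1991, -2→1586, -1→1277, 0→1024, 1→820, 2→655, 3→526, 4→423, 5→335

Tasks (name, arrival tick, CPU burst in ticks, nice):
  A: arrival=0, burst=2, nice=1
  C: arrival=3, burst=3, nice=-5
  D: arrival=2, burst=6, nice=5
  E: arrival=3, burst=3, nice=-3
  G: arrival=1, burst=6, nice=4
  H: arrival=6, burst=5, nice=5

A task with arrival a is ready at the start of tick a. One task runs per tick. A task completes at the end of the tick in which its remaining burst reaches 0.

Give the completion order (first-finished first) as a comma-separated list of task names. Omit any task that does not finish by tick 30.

completion order = A, C, E, G, H, D

t=0: vr[A=0] → run A
t=1: vr[A=256/205 G=256/205] → run A
t=2: vr[D=256/205 G=256/205] → run D
t=3: vr[C=256/205 D=59136/13735 E=256/205 G=256/205] → run C
t=4: vr[C=1008896/639805 D=59136/13735 E=256/205 G=256/205] → run E
t=5: vr[C=1008896/639805 D=59136/13735 E=719616/408155 G=256/205] → run G
t=6: vr[C=1008896/639805 D=59136/13735 E=719616/408155 G=318208/86715 H=1008896/639805] → run C
t=7: vr[C=1218816/639805 D=59136/13735 E=719616/408155 G=318208/86715 H=1008896/639805] → run H
t=8: vr[C=1218816/639805 D=59136/13735 E=719616/408155 G=318208/86715 H=198628096/42866935] → run E
t=9: vr[C=1218816/639805 D=59136/13735 E=929536/408155 G=318208/86715 H=198628096/42866935] → run C
t=10: vr[D=59136/13735 E=929536/408155 G=318208/86715 H=198628096/42866935] → run E
t=11: vr[D=59136/13735 G=318208/86715 H=198628096/42866935] → run G
t=12: vr[D=59136/13735 G=528128/86715 H=198628096/42866935] → run D
t=13: vr[D=20224/2747 G=528128/86715 H=198628096/42866935] → run H
t=14: vr[D=20224/2747 G=528128/86715 H=65932032/8573387] → run G
t=15: vr[D=20224/2747 G=246016/28905 H=65932032/8573387] → run D
t=16: vr[D=143104/13735 G=246016/28905 H=65932032/8573387] → run H
t=17: vr[D=143104/13735 G=246016/28905 H=460692224/42866935] → run G
t=18: vr[D=143104/13735 G=947968/86715 H=460692224/42866935] → run D
t=19: vr[D=185088/13735 G=947968/86715 H=460692224/42866935] → run H
t=20: vr[D=185088/13735 G=947968/86715 H=591724288/42866935] → run G
t=21: vr[D=185088/13735 G=1157888/86715 H=591724288/42866935] → run G
t=22: vr[D=185088/13735 H=591724288/42866935] → run D
t=23: vr[D=227072/13735 H=591724288/42866935] → run H
t=24: vr[D=227072/13735] → run D
t=25: (idle)
t=26: (idle)
t=27: (idle)
t=28: (idle)
t=29: (idle)
t=30: (idle)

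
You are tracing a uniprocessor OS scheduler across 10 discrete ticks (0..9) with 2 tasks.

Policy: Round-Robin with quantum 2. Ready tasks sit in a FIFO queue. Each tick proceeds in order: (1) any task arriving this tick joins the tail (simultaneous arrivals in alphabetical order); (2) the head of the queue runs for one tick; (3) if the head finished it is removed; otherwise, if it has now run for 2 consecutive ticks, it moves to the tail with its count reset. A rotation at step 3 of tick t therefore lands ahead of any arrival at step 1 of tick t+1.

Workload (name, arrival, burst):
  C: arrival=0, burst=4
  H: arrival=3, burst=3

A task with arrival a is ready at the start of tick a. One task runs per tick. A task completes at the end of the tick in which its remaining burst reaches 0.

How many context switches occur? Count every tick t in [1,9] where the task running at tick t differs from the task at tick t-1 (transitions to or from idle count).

context switches = 2

t=0: queue=[C] q_used=0 → run C
t=1: queue=[C] q_used=1 → run C
t=2: queue=[C] q_used=0 → run C
t=3: queue=[C,H] q_used=1 → run C
t=4: queue=[H] q_used=0 → run H
t=5: queue=[H] q_used=1 → run H
t=6: queue=[H] q_used=0 → run H
t=7: (idle)
t=8: (idle)
t=9: (idle)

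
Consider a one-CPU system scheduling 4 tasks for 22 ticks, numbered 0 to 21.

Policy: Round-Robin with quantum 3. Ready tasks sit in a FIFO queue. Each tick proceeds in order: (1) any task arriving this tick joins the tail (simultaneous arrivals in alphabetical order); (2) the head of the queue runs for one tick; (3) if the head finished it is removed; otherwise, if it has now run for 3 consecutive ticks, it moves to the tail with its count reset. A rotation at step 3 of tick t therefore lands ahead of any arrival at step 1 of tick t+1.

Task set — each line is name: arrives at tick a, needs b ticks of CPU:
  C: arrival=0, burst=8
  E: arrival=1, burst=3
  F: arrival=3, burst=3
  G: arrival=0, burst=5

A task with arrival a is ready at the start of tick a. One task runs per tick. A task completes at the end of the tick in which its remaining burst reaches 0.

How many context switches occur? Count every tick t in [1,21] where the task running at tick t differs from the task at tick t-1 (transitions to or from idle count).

context switches = 7

t=0: queue=[C,G] q_used=0 → run C
t=1: queue=[C,G,E] q_used=1 → run C
t=2: queue=[C,G,E] q_used=2 → run C
t=3: queue=[G,E,C,F] q_used=0 → run G
t=4: queue=[G,E,C,F] q_used=1 → run G
t=5: queue=[G,E,C,F] q_used=2 → run G
t=6: queue=[E,C,F,G] q_used=0 → run E
t=7: queue=[E,C,F,G] q_used=1 → run E
t=8: queue=[E,C,F,G] q_used=2 → run E
t=9: queue=[C,F,G] q_used=0 → run C
t=10: queue=[C,F,G] q_used=1 → run C
t=11: queue=[C,F,G] q_used=2 → run C
t=12: queue=[F,G,C] q_used=0 → run F
t=13: queue=[F,G,C] q_used=1 → run F
t=14: queue=[F,G,C] q_used=2 → run F
t=15: queue=[G,C] q_used=0 → run G
t=16: queue=[G,C] q_used=1 → run G
t=17: queue=[C] q_used=0 → run C
t=18: queue=[C] q_used=1 → run C
t=19: (idle)
t=20: (idle)
t=21: (idle)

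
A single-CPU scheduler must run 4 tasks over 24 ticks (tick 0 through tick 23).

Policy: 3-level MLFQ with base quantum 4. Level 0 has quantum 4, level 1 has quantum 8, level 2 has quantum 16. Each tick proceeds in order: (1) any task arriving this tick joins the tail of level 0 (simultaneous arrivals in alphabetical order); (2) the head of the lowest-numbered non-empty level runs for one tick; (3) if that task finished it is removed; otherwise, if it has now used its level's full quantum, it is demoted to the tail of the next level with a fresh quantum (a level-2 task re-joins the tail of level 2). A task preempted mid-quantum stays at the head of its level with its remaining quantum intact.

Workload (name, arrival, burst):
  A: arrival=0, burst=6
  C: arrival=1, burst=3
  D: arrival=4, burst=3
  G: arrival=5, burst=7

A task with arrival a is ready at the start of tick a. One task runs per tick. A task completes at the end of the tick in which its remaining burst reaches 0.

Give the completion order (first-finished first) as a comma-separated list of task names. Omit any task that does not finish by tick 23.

completion order = C, D, A, G

t=0: L0/L1/L2 = A/-/- → run A
t=1: L0/L1/L2 = AC/-/- → run A
t=2: L0/L1/L2 = AC/-/- → run A
t=3: L0/L1/L2 = AC/-/- → run A
t=4: L0/L1/L2 = CD/A/- → run C
t=5: L0/L1/L2 = CDG/A/- → run C
t=6: L0/L1/L2 = CDG/A/- → run C
t=7: L0/L1/L2 = DG/A/- → run D
t=8: L0/L1/L2 = DG/A/- → run D
t=9: L0/L1/L2 = DG/A/- → run D
t=10: L0/L1/L2 = G/A/- → run G
t=11: L0/L1/L2 = G/A/- → run G
t=12: L0/L1/L2 = G/A/- → run G
t=13: L0/L1/L2 = G/A/- → run G
t=14: L0/L1/L2 = -/AG/- → run A
t=15: L0/L1/L2 = -/AG/- → run A
t=16: L0/L1/L2 = -/G/- → run G
t=17: L0/L1/L2 = -/G/- → run G
t=18: L0/L1/L2 = -/G/- → run G
t=19: (idle)
t=20: (idle)
t=21: (idle)
t=22: (idle)
t=23: (idle)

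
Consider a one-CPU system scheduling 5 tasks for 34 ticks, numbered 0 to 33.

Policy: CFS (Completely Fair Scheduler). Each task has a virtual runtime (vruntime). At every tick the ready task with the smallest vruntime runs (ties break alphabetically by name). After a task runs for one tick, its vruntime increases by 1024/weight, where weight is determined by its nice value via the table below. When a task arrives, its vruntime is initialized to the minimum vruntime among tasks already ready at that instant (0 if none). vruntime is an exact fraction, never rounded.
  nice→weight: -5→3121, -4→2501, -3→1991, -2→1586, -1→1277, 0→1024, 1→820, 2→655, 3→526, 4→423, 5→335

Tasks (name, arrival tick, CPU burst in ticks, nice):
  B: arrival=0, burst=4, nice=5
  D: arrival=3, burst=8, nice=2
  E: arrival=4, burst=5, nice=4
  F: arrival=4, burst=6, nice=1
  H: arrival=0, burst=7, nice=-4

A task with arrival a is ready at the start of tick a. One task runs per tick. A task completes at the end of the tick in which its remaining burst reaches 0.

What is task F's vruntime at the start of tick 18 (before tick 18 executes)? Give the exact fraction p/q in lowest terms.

t=0: vr[B=0 H=0] → run B
t=1: vr[B=1024/335 H=0] → run H
t=2: vr[B=1024/335 H=1024/2501] → run H
t=3: vr[B=1024/335 D=2048/2501 H=2048/2501] → run D
t=4: vr[B=1024/335 D=3902464/1638155 E=2048/2501 F=2048/2501 H=2048/2501] → run E
t=5: vr[B=1024/335 D=3902464/1638155 E=3427328/1057923 F=2048/2501 H=2048/2501] → run F
t=6: vr[B=1024/335 D=3902464/1638155 E=3427328/1057923 F=25856/12505 H=2048/2501] → run H
t=7: vr[B=1024/335 D=3902464/1638155 E=3427328/1057923 F=25856/12505 H=3072/2501] → run H
t=8: vr[B=1024/335 D=3902464/1638155 E=3427328/1057923 F=25856/12505 H=4096/2501] → run H
t=9: vr[B=1024/335 D=3902464/1638155 E=3427328/1057923 F=25856/12505 H=5120/2501] → run H
t=10: vr[B=1024/335 D=3902464/1638155 E=3427328/1057923 F=25856/12505 H=6144/2501] → run F
t=11: vr[B=1024/335 D=3902464/1638155 E=3427328/1057923 F=41472/12505 H=6144/2501] → run D
t=12: vr[B=1024/335 D=6463488/1638155 E=3427328/1057923 F=41472/12505 H=6144/2501] → run H
t=13: vr[B=1024/335 D=6463488/1638155 E=3427328/1057923 F=41472/12505] → run B
t=14: vr[B=2048/335 D=6463488/1638155 E=3427328/1057923 F=41472/12505] → run E
t=15: vr[B=2048/335 D=6463488/1638155 E=5988352/1057923 F=41472/12505] → run F
t=16: vr[B=2048/335 D=6463488/1638155 E=5988352/1057923 F=57088/12505] → run D
t=17: vr[B=2048/335 D=9024512/1638155 E=5988352/1057923 F=57088/12505] → run F
t=18: vr[B=2048/335 D=9024512/1638155 E=5988352/1057923 F=72704/12505] → run D
t=19: vr[B=2048/335 D=11585536/1638155 E=5988352/1057923 F=72704/12505] → run E
t=20: vr[B=2048/335 D=11585536/1638155 E=2849792/352641 F=72704/12505] → run F
t=21: vr[B=2048/335 D=11585536/1638155 E=2849792/352641 F=17664/2501] → run B
t=22: vr[B=3072/335 D=11585536/1638155 E=2849792/352641 F=17664/2501] → run F
t=23: vr[B=3072/335 D=11585536/1638155 E=2849792/352641] → run D
t=24: vr[B=3072/335 D=2829312/327631 E=2849792/352641] → run E
t=25: vr[B=3072/335 D=2829312/327631 E=11110400/1057923] → run D
t=26: vr[B=3072/335 D=16707584/1638155 E=11110400/1057923] → run B
t=27: vr[D=16707584/1638155 E=11110400/1057923] → run D
t=28: vr[D=19268608/1638155 E=11110400/1057923] → run E
t=29: vr[D=19268608/1638155] → run D
t=30: (idle)
t=31: (idle)
t=32: (idle)
t=33: (idle)

vruntime(F, start of tick 18) = 72704/12505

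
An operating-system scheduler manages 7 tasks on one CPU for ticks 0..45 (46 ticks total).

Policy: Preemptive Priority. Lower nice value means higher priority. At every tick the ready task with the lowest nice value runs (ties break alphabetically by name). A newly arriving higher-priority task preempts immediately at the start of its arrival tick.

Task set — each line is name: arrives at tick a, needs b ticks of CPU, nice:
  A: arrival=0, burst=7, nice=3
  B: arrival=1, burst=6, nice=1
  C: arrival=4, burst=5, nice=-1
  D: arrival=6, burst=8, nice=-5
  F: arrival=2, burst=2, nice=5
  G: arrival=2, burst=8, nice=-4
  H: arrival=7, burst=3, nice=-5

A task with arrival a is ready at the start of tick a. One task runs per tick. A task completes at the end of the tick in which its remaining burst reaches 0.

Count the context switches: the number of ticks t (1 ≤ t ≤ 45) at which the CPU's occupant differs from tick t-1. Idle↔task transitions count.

context switches = 10

t=0: ready={A} → run A
t=1: ready={A,B} → run B
t=2: ready={A,B,F,G} → run G
t=3: ready={A,B,F,G} → run G
t=4: ready={A,B,C,F,G} → run G
t=5: ready={A,B,C,F,G} → run G
t=6: ready={A,B,C,D,F,G} → run D
t=7: ready={A,B,C,D,F,G,H} → run D
t=8: ready={A,B,C,D,F,G,H} → run D
t=9: ready={A,B,C,D,F,G,H} → run D
t=10: ready={A,B,C,D,F,G,H} → run D
t=11: ready={A,B,C,D,F,G,H} → run D
t=12: ready={A,B,C,D,F,G,H} → run D
t=13: ready={A,B,C,D,F,G,H} → run D
t=14: ready={A,B,C,F,G,H} → run H
t=15: ready={A,B,C,F,G,H} → run H
t=16: ready={A,B,C,F,G,H} → run H
t=17: ready={A,B,C,F,G} → run G
t=18: ready={A,B,C,F,G} → run G
t=19: ready={A,B,C,F,G} → run G
t=20: ready={A,B,C,F,G} → run G
t=21: ready={A,B,C,F} → run C
t=22: ready={A,B,C,F} → run C
t=23: ready={A,B,C,F} → run C
t=24: ready={A,B,C,F} → run C
t=25: ready={A,B,C,F} → run C
t=26: ready={A,B,F} → run B
t=27: ready={A,B,F} → run B
t=28: ready={A,B,F} → run B
t=29: ready={A,B,F} → run B
t=30: ready={A,B,F} → run B
t=31: ready={A,F} → run A
t=32: ready={A,F} → run A
t=33: ready={A,F} → run A
t=34: ready={A,F} → run A
t=35: ready={A,F} → run A
t=36: ready={A,F} → run A
t=37: ready={F} → run F
t=38: ready={F} → run F
t=39: (idle)
t=40: (idle)
t=41: (idle)
t=42: (idle)
t=43: (idle)
t=44: (idle)
t=45: (idle)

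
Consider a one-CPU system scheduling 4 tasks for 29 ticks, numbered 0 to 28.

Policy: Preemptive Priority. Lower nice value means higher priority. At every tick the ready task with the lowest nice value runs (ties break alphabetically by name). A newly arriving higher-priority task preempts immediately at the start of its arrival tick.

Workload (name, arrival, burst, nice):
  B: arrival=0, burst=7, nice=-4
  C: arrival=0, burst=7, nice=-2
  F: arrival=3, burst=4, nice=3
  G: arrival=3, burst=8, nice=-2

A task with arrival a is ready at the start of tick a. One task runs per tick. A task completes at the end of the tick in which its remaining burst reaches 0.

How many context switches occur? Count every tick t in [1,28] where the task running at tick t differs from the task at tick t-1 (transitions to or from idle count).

context switches = 4

t=0: ready={B,C} → run B
t=1: ready={B,C} → run B
t=2: ready={B,C} → run B
t=3: ready={B,C,F,G} → run B
t=4: ready={B,C,F,G} → run B
t=5: ready={B,C,F,G} → run B
t=6: ready={B,C,F,G} → run B
t=7: ready={C,F,G} → run C
t=8: ready={C,F,G} → run C
t=9: ready={C,F,G} → run C
t=10: ready={C,F,G} → run C
t=11: ready={C,F,G} → run C
t=12: ready={C,F,G} → run C
t=13: ready={C,F,G} → run C
t=14: ready={F,G} → run G
t=15: ready={F,G} → run G
t=16: ready={F,G} → run G
t=17: ready={F,G} → run G
t=18: ready={F,G} → run G
t=19: ready={F,G} → run G
t=20: ready={F,G} → run G
t=21: ready={F,G} → run G
t=22: ready={F} → run F
t=23: ready={F} → run F
t=24: ready={F} → run F
t=25: ready={F} → run F
t=26: (idle)
t=27: (idle)
t=28: (idle)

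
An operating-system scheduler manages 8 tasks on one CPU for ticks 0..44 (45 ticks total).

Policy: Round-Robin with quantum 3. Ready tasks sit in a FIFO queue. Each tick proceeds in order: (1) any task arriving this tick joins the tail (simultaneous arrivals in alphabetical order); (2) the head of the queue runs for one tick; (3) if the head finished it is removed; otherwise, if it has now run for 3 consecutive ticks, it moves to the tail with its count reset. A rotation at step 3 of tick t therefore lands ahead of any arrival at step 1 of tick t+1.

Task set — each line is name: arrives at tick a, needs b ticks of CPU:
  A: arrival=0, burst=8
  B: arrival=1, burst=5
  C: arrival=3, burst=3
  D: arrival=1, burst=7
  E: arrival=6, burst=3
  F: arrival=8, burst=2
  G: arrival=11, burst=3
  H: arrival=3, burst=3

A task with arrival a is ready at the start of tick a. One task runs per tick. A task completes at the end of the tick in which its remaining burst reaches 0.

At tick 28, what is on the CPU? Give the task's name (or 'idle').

t=0: queue=[A] q_used=0 → run A
t=1: queue=[A,B,D] q_used=1 → run A
t=2: queue=[A,B,D] q_used=2 → run A
t=3: queue=[B,D,A,C,H] q_used=0 → run B
t=4: queue=[B,D,A,C,H] q_used=1 → run B
t=5: queue=[B,D,A,C,H] q_used=2 → run B
t=6: queue=[D,A,C,H,B,E] q_used=0 → run D
t=7: queue=[D,A,C,H,B,E] q_used=1 → run D
t=8: queue=[D,A,C,H,B,E,F] q_used=2 → run D
t=9: queue=[A,C,H,B,E,F,D] q_used=0 → run A
t=10: queue=[A,C,H,B,E,F,D] q_used=1 → run A
t=11: queue=[A,C,H,B,E,F,D,G] q_used=2 → run A
t=12: queue=[C,H,B,E,F,D,G,A] q_used=0 → run C
t=13: queue=[C,H,B,E,F,D,G,A] q_used=1 → run C
t=14: queue=[C,H,B,E,F,D,G,A] q_used=2 → run C
t=15: queue=[H,B,E,F,D,G,A] q_used=0 → run H
t=16: queue=[H,B,E,F,D,G,A] q_used=1 → run H
t=17: queue=[H,B,E,F,D,G,A] q_used=2 → run H
t=18: queue=[B,E,F,D,G,A] q_used=0 → run B
t=19: queue=[B,E,F,D,G,A] q_used=1 → run B
t=20: queue=[E,F,D,G,A] q_used=0 → run E
t=21: queue=[E,F,D,G,A] q_used=1 → run E
t=22: queue=[E,F,D,G,A] q_used=2 → run E
t=23: queue=[F,D,G,A] q_used=0 → run F
t=24: queue=[F,D,G,A] q_used=1 → run F
t=25: queue=[D,G,A] q_used=0 → run D
t=26: queue=[D,G,A] q_used=1 → run D
t=27: queue=[D,G,A] q_used=2 → run D
t=28: queue=[G,A,D] q_used=0 → run G
t=29: queue=[G,A,D] q_used=1 → run G
t=30: queue=[G,A,D] q_used=2 → run G
t=31: queue=[A,D] q_used=0 → run A
t=32: queue=[A,D] q_used=1 → run A
t=33: queue=[D] q_used=0 → run D
t=34: (idle)
t=35: (idle)
t=36: (idle)
t=37: (idle)
t=38: (idle)
t=39: (idle)
t=40: (idle)
t=41: (idle)
t=42: (idle)
t=43: (idle)
t=44: (idle)

running at tick 28 = G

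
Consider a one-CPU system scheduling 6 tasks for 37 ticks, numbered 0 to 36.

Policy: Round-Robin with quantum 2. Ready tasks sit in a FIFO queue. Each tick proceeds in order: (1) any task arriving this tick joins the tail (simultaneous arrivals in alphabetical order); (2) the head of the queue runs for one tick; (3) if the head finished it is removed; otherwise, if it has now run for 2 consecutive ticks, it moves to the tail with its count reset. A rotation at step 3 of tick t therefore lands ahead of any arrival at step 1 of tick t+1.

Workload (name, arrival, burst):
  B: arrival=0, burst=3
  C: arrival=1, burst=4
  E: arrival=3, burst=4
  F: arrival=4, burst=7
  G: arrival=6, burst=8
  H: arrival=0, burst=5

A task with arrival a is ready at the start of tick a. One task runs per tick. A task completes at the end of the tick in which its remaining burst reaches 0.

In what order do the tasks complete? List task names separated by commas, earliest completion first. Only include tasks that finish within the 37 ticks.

t=0: queue=[B,H] q_used=0 → run B
t=1: queue=[B,H,C] q_used=1 → run B
t=2: queue=[H,C,B] q_used=0 → run H
t=3: queue=[H,C,B,E] q_used=1 → run H
t=4: queue=[C,B,E,H,F] q_used=0 → run C
t=5: queue=[C,B,E,H,F] q_used=1 → run C
t=6: queue=[B,E,H,F,C,G] q_used=0 → run B
t=7: queue=[E,H,F,C,G] q_used=0 → run E
t=8: queue=[E,H,F,C,G] q_used=1 → run E
t=9: queue=[H,F,C,G,E] q_used=0 → run H
t=10: queue=[H,F,C,G,E] q_used=1 → run H
t=11: queue=[F,C,G,E,H] q_used=0 → run F
t=12: queue=[F,C,G,E,H] q_used=1 → run F
t=13: queue=[C,G,E,H,F] q_used=0 → run C
t=14: queue=[C,G,E,H,F] q_used=1 → run C
t=15: queue=[G,E,H,F] q_used=0 → run G
t=16: queue=[G,E,H,F] q_used=1 → run G
t=17: queue=[E,H,F,G] q_used=0 → run E
t=18: queue=[E,H,F,G] q_used=1 → run E
t=19: queue=[H,F,G] q_used=0 → run H
t=20: queue=[F,G] q_used=0 → run F
t=21: queue=[F,G] q_used=1 → run F
t=22: queue=[G,F] q_used=0 → run G
t=23: queue=[G,F] q_used=1 → run G
t=24: queue=[F,G] q_used=0 → run F
t=25: queue=[F,G] q_used=1 → run F
t=26: queue=[G,F] q_used=0 → run G
t=27: queue=[G,F] q_used=1 → run G
t=28: queue=[F,G] q_used=0 → run F
t=29: queue=[G] q_used=0 → run G
t=30: queue=[G] q_used=1 → run G
t=31: (idle)
t=32: (idle)
t=33: (idle)
t=34: (idle)
t=35: (idle)
t=36: (idle)

completion order = B, C, E, H, F, G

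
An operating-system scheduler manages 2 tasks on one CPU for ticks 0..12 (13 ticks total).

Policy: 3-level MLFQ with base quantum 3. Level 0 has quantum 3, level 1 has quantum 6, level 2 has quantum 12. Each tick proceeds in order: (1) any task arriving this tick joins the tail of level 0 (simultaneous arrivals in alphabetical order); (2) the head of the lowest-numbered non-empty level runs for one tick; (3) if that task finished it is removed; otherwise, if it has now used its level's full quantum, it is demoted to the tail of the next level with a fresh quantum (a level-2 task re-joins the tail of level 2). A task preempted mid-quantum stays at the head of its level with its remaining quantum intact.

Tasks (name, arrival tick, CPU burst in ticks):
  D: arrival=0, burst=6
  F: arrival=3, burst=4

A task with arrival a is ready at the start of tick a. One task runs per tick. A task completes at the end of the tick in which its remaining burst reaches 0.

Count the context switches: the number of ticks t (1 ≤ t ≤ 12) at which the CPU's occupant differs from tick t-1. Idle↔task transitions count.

t=0: L0/L1/L2 = D/-/- → run D
t=1: L0/L1/L2 = D/-/- → run D
t=2: L0/L1/L2 = D/-/- → run D
t=3: L0/L1/L2 = F/D/- → run F
t=4: L0/L1/L2 = F/D/- → run F
t=5: L0/L1/L2 = F/D/- → run F
t=6: L0/L1/L2 = -/DF/- → run D
t=7: L0/L1/L2 = -/DF/- → run D
t=8: L0/L1/L2 = -/DF/- → run D
t=9: L0/L1/L2 = -/F/- → run F
t=10: (idle)
t=11: (idle)
t=12: (idle)

context switches = 4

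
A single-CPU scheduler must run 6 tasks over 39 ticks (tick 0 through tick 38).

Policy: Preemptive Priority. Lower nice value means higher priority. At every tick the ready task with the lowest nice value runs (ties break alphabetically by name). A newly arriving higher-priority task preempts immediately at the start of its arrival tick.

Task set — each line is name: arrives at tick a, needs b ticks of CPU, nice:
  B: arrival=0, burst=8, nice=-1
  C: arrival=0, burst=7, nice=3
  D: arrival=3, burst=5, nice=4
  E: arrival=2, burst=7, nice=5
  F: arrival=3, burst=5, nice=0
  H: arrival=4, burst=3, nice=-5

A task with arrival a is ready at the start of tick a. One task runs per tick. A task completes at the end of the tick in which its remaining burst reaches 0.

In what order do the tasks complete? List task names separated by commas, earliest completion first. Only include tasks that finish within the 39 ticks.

completion order = H, B, F, C, D, E

t=0: ready={B,C} → run B
t=1: ready={B,C} → run B
t=2: ready={B,C,E} → run B
t=3: ready={B,C,D,E,F} → run B
t=4: ready={B,C,D,E,F,H} → run H
t=5: ready={B,C,D,E,F,H} → run H
t=6: ready={B,C,D,E,F,H} → run H
t=7: ready={B,C,D,E,F} → run B
t=8: ready={B,C,D,E,F} → run B
t=9: ready={B,C,D,E,F} → run B
t=10: ready={B,C,D,E,F} → run B
t=11: ready={C,D,E,F} → run F
t=12: ready={C,D,E,F} → run F
t=13: ready={C,D,E,F} → run F
t=14: ready={C,D,E,F} → run F
t=15: ready={C,D,E,F} → run F
t=16: ready={C,D,E} → run C
t=17: ready={C,D,E} → run C
t=18: ready={C,D,E} → run C
t=19: ready={C,D,E} → run C
t=20: ready={C,D,E} → run C
t=21: ready={C,D,E} → run C
t=22: ready={C,D,E} → run C
t=23: ready={D,E} → run D
t=24: ready={D,E} → run D
t=25: ready={D,E} → run D
t=26: ready={D,E} → run D
t=27: ready={D,E} → run D
t=28: ready={E} → run E
t=29: ready={E} → run E
t=30: ready={E} → run E
t=31: ready={E} → run E
t=32: ready={E} → run E
t=33: ready={E} → run E
t=34: ready={E} → run E
t=35: (idle)
t=36: (idle)
t=37: (idle)
t=38: (idle)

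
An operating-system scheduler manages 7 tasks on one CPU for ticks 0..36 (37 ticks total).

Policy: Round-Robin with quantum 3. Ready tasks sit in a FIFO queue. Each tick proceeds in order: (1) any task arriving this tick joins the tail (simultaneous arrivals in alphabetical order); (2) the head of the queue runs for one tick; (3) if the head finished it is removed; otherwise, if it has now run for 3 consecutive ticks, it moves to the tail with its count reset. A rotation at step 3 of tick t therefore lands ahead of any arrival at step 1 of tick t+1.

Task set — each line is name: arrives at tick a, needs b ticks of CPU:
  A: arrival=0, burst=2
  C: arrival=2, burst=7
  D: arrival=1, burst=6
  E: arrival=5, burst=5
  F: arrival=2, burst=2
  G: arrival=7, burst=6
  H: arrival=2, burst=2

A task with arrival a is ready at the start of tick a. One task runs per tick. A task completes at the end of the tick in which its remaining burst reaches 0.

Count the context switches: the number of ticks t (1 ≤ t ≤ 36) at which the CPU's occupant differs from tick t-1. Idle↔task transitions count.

t=0: queue=[A] q_used=0 → run A
t=1: queue=[A,D] q_used=1 → run A
t=2: queue=[D,C,F,H] q_used=0 → run D
t=3: queue=[D,C,F,H] q_used=1 → run D
t=4: queue=[D,C,F,H] q_used=2 → run D
t=5: queue=[C,F,H,D,E] q_used=0 → run C
t=6: queue=[C,F,H,D,E] q_used=1 → run C
t=7: queue=[C,F,H,D,E,G] q_used=2 → run C
t=8: queue=[F,H,D,E,G,C] q_used=0 → run F
t=9: queue=[F,H,D,E,G,C] q_used=1 → run F
t=10: queue=[H,D,E,G,C] q_used=0 → run H
t=11: queue=[H,D,E,G,C] q_used=1 → run H
t=12: queue=[D,E,G,C] q_used=0 → run D
t=13: queue=[D,E,G,C] q_used=1 → run D
t=14: queue=[D,E,G,C] q_used=2 → run D
t=15: queue=[E,G,C] q_used=0 → run E
t=16: queue=[E,G,C] q_used=1 → run E
t=17: queue=[E,G,C] q_used=2 → run E
t=18: queue=[G,C,E] q_used=0 → run G
t=19: queue=[G,C,E] q_used=1 → run G
t=20: queue=[G,C,E] q_used=2 → run G
t=21: queue=[C,E,G] q_used=0 → run C
t=22: queue=[C,E,G] q_used=1 → run C
t=23: queue=[C,E,G] q_used=2 → run C
t=24: queue=[E,G,C] q_used=0 → run E
t=25: queue=[E,G,C] q_used=1 → run E
t=26: queue=[G,C] q_used=0 → run G
t=27: queue=[G,C] q_used=1 → run G
t=28: queue=[G,C] q_used=2 → run G
t=29: queue=[C] q_used=0 → run C
t=30: (idle)
t=31: (idle)
t=32: (idle)
t=33: (idle)
t=34: (idle)
t=35: (idle)
t=36: (idle)

context switches = 12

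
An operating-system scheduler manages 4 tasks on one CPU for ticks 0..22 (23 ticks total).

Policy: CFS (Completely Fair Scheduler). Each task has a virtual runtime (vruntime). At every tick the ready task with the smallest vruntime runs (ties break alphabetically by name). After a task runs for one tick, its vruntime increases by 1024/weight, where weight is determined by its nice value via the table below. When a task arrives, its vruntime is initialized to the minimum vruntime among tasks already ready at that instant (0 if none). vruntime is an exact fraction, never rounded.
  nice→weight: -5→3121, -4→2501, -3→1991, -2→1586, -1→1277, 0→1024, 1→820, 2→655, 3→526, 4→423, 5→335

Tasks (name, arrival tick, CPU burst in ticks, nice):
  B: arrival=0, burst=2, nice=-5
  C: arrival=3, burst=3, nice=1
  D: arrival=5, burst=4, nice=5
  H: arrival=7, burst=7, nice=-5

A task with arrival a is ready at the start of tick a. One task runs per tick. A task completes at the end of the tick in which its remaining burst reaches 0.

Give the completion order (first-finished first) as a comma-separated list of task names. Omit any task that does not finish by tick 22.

completion order = B, C, H, D

t=0: vr[B=0] → run B
t=1: vr[B=1024/3121] → run B
t=2: (idle)
t=3: vr[C=0] → run C
t=4: vr[C=256/205] → run C
t=5: vr[C=512/205 D=512/205] → run C
t=6: vr[D=512/205] → run D
t=7: vr[D=76288/13735 H=76288/13735] → run D
t=8: vr[D=118272/13735 H=76288/13735] → run H
t=9: vr[D=118272/13735 H=252159488/42866935] → run H
t=10: vr[D=118272/13735 H=266224128/42866935] → run H
t=11: vr[D=118272/13735 H=280288768/42866935] → run H
t=12: vr[D=118272/13735 H=294353408/42866935] → run H
t=13: vr[D=118272/13735 H=308418048/42866935] → run H
t=14: vr[D=118272/13735 H=322482688/42866935] → run H
t=15: vr[D=118272/13735] → run D
t=16: vr[D=160256/13735] → run D
t=17: (idle)
t=18: (idle)
t=19: (idle)
t=20: (idle)
t=21: (idle)
t=22: (idle)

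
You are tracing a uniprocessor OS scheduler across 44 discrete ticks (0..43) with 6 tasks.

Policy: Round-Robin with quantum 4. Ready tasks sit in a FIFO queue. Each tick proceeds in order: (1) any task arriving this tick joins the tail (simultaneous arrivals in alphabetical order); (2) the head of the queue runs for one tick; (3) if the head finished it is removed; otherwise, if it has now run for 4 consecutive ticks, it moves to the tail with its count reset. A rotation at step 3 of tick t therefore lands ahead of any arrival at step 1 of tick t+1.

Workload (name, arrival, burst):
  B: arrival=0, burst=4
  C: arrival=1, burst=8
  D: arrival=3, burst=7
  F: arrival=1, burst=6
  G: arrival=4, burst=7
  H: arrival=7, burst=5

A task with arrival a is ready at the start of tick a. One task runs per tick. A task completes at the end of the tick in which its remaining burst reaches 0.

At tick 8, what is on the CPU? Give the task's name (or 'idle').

t=0: queue=[B] q_used=0 → run B
t=1: queue=[B,C,F] q_used=1 → run B
t=2: queue=[B,C,F] q_used=2 → run B
t=3: queue=[B,C,F,D] q_used=3 → run B
t=4: queue=[C,F,D,G] q_used=0 → run C
t=5: queue=[C,F,D,G] q_used=1 → run C
t=6: queue=[C,F,D,G] q_used=2 → run C
t=7: queue=[C,F,D,G,H] q_used=3 → run C
t=8: queue=[F,D,G,H,C] q_used=0 → run F
t=9: queue=[F,D,G,H,C] q_used=1 → run F
t=10: queue=[F,D,G,H,C] q_used=2 → run F
t=11: queue=[F,D,G,H,C] q_used=3 → run F
t=12: queue=[D,G,H,C,F] q_used=0 → run D
t=13: queue=[D,G,H,C,F] q_used=1 → run D
t=14: queue=[D,G,H,C,F] q_used=2 → run D
t=15: queue=[D,G,H,C,F] q_used=3 → run D
t=16: queue=[G,H,C,F,D] q_used=0 → run G
t=17: queue=[G,H,C,F,D] q_used=1 → run G
t=18: queue=[G,H,C,F,D] q_used=2 → run G
t=19: queue=[G,H,C,F,D] q_used=3 → run G
t=20: queue=[H,C,F,D,G] q_used=0 → run H
t=21: queue=[H,C,F,D,G] q_used=1 → run H
t=22: queue=[H,C,F,D,G] q_used=2 → run H
t=23: queue=[H,C,F,D,G] q_used=3 → run H
t=24: queue=[C,F,D,G,H] q_used=0 → run C
t=25: queue=[C,F,D,G,H] q_used=1 → run C
t=26: queue=[C,F,D,G,H] q_used=2 → run C
t=27: queue=[C,F,D,G,H] q_used=3 → run C
t=28: queue=[F,D,G,H] q_used=0 → run F
t=29: queue=[F,D,G,H] q_used=1 → run F
t=30: queue=[D,G,H] q_used=0 → run D
t=31: queue=[D,G,H] q_used=1 → run D
t=32: queue=[D,G,H] q_used=2 → run D
t=33: queue=[G,H] q_used=0 → run G
t=34: queue=[G,H] q_used=1 → run G
t=35: queue=[G,H] q_used=2 → run G
t=36: queue=[H] q_used=0 → run H
t=37: (idle)
t=38: (idle)
t=39: (idle)
t=40: (idle)
t=41: (idle)
t=42: (idle)
t=43: (idle)

running at tick 8 = F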